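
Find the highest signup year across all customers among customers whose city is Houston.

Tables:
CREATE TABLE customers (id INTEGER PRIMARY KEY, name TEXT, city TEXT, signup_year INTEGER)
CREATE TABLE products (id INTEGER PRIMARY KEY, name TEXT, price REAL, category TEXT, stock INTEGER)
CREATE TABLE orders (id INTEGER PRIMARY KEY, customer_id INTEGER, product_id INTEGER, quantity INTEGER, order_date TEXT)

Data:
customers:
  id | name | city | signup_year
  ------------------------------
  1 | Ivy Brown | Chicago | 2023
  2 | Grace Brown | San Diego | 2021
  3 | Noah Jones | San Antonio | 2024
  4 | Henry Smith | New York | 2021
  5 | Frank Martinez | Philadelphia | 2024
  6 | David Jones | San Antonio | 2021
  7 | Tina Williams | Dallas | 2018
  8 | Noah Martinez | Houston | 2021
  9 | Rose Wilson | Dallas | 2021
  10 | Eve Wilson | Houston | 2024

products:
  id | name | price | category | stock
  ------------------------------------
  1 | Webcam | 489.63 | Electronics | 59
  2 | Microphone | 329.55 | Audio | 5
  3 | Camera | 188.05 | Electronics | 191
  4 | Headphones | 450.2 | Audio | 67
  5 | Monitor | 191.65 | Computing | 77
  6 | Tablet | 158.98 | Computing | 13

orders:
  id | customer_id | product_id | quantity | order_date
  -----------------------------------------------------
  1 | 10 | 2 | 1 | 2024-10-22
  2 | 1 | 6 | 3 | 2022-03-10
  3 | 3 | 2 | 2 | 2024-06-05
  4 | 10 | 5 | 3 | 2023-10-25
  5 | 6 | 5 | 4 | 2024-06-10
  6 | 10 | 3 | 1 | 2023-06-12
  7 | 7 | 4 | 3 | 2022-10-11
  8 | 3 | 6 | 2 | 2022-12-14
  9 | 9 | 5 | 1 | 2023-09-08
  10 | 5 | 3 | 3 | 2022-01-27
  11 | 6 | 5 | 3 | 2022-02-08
SELECT MAX(signup_year) FROM customers WHERE city = 'Houston'

Execution result:
2024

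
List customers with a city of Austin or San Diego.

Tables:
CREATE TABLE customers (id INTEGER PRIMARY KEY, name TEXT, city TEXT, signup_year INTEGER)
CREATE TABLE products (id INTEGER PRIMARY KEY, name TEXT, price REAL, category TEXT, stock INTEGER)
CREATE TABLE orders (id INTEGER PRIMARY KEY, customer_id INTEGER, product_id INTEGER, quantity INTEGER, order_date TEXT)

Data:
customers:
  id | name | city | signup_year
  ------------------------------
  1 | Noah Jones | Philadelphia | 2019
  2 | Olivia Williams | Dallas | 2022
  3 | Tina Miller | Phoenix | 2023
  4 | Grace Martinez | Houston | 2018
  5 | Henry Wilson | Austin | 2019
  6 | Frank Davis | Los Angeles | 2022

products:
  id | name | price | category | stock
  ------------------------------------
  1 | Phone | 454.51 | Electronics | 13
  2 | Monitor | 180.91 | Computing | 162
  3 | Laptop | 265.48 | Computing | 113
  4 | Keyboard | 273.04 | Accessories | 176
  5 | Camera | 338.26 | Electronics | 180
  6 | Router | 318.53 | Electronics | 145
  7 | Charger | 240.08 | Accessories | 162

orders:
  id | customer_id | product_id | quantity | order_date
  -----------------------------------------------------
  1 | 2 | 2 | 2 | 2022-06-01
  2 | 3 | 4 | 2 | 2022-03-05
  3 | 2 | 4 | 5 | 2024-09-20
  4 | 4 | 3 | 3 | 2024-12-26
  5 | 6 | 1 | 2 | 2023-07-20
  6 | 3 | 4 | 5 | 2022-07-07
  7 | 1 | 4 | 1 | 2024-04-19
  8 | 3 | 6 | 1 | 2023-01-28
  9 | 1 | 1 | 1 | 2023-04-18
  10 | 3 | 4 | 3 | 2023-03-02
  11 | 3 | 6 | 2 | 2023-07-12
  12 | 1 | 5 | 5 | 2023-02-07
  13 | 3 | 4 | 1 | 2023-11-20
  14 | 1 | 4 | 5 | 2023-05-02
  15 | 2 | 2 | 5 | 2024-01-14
SELECT name, city FROM customers WHERE city IN ('Austin', 'San Diego')

Execution result:
name | city
Henry Wilson | Austin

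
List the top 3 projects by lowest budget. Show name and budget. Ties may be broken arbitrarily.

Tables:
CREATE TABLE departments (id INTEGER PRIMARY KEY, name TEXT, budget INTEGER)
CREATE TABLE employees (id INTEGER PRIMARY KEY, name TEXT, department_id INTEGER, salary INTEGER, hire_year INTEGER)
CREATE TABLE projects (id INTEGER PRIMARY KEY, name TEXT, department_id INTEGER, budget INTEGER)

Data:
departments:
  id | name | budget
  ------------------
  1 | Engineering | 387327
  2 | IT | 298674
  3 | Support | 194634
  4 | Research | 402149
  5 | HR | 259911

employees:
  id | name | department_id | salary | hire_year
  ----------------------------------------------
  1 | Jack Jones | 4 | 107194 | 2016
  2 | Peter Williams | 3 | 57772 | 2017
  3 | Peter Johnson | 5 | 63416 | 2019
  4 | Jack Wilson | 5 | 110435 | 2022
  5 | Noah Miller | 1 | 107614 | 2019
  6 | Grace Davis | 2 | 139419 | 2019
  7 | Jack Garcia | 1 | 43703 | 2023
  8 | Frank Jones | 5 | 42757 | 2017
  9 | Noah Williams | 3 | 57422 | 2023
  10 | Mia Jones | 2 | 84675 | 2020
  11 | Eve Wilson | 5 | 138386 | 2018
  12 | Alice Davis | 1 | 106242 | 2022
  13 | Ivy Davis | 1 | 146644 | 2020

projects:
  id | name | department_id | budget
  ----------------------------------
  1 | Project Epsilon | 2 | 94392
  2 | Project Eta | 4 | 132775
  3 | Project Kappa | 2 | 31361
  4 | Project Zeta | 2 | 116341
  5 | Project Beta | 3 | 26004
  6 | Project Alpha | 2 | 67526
SELECT name, budget FROM projects ORDER BY budget ASC LIMIT 3

Execution result:
name | budget
Project Beta | 26004
Project Kappa | 31361
Project Alpha | 67526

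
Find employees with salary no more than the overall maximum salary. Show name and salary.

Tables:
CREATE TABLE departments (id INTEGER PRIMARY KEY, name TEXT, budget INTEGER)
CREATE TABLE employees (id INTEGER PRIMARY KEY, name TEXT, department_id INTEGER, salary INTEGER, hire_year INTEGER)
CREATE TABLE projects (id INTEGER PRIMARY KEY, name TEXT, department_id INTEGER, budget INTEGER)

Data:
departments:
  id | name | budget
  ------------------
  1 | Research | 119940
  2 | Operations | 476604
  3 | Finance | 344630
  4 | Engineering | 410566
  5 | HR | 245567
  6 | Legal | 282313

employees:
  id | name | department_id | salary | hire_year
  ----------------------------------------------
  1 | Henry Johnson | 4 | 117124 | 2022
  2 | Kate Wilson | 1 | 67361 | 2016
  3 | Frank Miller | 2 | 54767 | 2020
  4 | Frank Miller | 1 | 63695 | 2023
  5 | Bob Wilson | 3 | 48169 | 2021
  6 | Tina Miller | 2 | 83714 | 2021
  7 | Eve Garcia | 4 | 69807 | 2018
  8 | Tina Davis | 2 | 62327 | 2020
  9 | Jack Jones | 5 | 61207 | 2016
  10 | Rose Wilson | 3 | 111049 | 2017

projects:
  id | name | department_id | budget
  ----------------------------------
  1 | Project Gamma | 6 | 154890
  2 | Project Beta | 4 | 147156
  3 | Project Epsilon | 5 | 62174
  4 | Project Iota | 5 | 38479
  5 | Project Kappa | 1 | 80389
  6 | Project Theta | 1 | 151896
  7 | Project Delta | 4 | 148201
SELECT name, salary FROM employees WHERE salary <= (SELECT MAX(salary) FROM employees)

Execution result:
name | salary
Henry Johnson | 117124
Kate Wilson | 67361
Frank Miller | 54767
Frank Miller | 63695
Bob Wilson | 48169
Tina Miller | 83714
Eve Garcia | 69807
Tina Davis | 62327
Jack Jones | 61207
Rose Wilson | 111049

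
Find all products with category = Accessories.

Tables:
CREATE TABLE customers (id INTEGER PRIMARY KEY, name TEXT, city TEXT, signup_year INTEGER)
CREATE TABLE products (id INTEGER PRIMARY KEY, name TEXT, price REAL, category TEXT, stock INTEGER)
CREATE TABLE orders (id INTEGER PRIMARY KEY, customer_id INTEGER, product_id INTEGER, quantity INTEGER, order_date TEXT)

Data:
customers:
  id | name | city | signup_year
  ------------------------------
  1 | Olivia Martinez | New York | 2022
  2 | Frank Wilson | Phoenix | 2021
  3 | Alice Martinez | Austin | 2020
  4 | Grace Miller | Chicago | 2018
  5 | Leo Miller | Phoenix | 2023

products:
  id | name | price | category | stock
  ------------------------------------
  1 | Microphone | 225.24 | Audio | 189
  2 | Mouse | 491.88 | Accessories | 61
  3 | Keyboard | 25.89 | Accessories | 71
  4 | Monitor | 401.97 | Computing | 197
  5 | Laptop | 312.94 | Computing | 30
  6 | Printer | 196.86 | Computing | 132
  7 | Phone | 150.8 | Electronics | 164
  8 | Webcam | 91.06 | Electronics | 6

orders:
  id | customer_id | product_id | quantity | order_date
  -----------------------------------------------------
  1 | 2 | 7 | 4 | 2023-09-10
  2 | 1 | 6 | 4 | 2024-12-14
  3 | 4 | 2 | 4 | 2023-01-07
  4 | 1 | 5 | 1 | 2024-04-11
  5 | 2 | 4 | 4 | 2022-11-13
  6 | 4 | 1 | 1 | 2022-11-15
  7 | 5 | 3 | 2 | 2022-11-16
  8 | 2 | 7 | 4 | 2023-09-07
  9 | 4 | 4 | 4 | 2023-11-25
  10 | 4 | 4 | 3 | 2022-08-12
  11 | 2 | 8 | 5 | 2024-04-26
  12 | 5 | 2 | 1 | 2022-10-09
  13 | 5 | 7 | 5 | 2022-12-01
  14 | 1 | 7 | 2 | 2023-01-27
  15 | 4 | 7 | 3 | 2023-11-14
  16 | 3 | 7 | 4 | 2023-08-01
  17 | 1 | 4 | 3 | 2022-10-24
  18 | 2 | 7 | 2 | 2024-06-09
SELECT name, category FROM products WHERE category = 'Accessories'

Execution result:
name | category
Mouse | Accessories
Keyboard | Accessories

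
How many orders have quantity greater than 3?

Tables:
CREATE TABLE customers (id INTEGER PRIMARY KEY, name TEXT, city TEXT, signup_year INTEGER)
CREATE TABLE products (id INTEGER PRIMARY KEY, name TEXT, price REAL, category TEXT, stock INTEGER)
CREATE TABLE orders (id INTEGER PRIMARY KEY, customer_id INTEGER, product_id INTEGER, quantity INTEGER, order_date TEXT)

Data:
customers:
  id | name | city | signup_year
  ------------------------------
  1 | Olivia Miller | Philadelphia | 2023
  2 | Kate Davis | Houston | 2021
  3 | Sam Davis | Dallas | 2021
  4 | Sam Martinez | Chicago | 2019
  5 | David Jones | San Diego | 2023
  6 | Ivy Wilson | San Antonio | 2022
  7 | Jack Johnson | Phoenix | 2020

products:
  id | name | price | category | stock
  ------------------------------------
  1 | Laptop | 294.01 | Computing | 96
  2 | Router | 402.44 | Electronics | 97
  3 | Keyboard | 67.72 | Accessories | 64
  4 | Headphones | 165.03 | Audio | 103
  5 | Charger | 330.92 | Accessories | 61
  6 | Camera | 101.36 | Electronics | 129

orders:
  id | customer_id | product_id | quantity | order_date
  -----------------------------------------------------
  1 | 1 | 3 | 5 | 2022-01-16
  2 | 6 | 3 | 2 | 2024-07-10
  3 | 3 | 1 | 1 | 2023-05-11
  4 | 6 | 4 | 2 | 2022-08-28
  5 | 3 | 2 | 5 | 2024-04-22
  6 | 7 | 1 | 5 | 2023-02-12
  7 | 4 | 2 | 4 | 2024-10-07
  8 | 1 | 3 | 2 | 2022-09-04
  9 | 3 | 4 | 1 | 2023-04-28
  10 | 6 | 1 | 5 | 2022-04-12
SELECT COUNT(*) FROM orders WHERE quantity > 3

Execution result:
5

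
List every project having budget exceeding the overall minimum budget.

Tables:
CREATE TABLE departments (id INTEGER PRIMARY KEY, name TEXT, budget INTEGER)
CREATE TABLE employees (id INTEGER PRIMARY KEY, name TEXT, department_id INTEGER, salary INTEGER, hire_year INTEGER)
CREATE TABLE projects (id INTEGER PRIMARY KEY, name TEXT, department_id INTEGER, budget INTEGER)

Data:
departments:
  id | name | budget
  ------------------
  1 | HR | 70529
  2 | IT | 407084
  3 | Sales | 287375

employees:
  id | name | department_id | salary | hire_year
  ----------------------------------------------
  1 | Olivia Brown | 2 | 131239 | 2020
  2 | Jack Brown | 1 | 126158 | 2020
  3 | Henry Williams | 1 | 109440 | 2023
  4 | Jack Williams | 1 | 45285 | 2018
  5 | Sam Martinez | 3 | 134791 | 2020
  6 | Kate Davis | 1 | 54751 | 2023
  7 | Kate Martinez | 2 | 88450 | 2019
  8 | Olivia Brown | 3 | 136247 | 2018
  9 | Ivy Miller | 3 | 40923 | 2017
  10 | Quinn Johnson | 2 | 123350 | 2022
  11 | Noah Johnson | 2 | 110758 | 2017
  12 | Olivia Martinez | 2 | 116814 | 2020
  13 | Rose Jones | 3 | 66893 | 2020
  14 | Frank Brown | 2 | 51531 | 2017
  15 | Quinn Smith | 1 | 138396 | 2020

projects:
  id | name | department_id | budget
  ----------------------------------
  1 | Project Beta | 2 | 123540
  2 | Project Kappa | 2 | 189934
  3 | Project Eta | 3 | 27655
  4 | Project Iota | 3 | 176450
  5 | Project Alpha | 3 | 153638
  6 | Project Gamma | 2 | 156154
SELECT name, budget FROM projects WHERE budget > (SELECT MIN(budget) FROM projects)

Execution result:
name | budget
Project Beta | 123540
Project Kappa | 189934
Project Iota | 176450
Project Alpha | 153638
Project Gamma | 156154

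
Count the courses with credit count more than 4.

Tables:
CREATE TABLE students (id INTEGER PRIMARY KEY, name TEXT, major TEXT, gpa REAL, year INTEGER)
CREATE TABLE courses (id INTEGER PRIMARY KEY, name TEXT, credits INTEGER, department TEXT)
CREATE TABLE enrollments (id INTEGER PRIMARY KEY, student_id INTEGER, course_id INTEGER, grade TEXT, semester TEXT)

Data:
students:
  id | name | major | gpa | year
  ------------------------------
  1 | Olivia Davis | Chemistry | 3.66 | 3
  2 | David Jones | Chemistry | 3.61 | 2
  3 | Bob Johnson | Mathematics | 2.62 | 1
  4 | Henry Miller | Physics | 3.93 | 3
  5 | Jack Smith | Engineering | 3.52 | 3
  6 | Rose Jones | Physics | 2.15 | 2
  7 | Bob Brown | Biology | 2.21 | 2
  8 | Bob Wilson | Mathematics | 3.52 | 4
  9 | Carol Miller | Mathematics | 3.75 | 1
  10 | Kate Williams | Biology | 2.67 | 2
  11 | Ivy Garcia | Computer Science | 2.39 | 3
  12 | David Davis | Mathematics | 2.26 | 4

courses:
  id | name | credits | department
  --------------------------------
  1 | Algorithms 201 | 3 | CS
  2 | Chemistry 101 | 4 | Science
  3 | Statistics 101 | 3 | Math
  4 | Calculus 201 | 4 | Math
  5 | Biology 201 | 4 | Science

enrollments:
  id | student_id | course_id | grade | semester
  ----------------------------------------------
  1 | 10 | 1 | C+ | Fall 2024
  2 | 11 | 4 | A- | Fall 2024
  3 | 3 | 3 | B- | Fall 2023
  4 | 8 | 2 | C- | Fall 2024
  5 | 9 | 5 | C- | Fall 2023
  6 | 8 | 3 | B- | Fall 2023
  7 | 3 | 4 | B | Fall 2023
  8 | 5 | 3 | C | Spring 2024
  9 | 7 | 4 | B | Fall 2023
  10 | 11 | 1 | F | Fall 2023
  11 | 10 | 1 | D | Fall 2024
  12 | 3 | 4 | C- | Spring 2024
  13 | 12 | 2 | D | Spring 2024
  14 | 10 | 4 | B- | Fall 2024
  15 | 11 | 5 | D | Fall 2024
SELECT COUNT(*) FROM courses WHERE credits > 4

Execution result:
0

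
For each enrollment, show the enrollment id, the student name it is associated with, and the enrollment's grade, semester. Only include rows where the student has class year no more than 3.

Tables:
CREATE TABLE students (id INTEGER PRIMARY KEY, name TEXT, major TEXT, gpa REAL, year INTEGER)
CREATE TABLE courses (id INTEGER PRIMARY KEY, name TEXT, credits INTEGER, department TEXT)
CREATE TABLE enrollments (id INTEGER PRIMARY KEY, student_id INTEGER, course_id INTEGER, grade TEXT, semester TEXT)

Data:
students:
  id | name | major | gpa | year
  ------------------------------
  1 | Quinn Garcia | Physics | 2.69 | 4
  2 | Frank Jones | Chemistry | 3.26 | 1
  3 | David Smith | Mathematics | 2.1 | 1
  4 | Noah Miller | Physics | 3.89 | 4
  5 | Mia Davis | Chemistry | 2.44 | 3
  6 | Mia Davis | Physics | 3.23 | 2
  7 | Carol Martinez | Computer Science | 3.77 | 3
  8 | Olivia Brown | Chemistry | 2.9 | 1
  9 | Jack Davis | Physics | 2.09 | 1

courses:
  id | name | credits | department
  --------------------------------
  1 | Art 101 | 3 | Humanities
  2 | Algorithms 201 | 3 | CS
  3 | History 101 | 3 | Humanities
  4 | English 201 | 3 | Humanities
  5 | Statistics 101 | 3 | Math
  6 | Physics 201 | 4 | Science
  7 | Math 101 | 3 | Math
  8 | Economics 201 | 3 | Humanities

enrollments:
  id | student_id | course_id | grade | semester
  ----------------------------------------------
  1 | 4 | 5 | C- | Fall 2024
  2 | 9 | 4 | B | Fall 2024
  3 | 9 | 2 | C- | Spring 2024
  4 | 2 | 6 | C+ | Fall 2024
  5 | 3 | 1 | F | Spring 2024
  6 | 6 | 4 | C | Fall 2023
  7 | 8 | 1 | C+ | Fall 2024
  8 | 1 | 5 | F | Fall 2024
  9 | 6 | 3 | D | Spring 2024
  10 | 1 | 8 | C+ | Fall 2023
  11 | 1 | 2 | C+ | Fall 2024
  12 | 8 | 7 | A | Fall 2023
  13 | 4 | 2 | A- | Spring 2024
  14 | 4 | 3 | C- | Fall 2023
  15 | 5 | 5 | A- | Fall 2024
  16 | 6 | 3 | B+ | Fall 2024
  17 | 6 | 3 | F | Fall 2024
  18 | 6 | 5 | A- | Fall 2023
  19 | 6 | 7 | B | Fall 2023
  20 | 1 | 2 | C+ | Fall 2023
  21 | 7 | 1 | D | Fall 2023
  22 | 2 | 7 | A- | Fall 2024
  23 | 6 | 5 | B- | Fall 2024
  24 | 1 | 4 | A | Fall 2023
SELECT c.id, p.name AS student, c.grade, c.semester FROM enrollments c JOIN students p ON c.student_id = p.id WHERE p.year <= 3

Execution result:
id | student | grade | semester
2 | Jack Davis | B | Fall 2024
3 | Jack Davis | C- | Spring 2024
4 | Frank Jones | C+ | Fall 2024
5 | David Smith | F | Spring 2024
6 | Mia Davis | C | Fall 2023
7 | Olivia Brown | C+ | Fall 2024
9 | Mia Davis | D | Spring 2024
12 | Olivia Brown | A | Fall 2023
15 | Mia Davis | A- | Fall 2024
16 | Mia Davis | B+ | Fall 2024
17 | Mia Davis | F | Fall 2024
18 | Mia Davis | A- | Fall 2023
19 | Mia Davis | B | Fall 2023
21 | Carol Martinez | D | Fall 2023
22 | Frank Jones | A- | Fall 2024
23 | Mia Davis | B- | Fall 2024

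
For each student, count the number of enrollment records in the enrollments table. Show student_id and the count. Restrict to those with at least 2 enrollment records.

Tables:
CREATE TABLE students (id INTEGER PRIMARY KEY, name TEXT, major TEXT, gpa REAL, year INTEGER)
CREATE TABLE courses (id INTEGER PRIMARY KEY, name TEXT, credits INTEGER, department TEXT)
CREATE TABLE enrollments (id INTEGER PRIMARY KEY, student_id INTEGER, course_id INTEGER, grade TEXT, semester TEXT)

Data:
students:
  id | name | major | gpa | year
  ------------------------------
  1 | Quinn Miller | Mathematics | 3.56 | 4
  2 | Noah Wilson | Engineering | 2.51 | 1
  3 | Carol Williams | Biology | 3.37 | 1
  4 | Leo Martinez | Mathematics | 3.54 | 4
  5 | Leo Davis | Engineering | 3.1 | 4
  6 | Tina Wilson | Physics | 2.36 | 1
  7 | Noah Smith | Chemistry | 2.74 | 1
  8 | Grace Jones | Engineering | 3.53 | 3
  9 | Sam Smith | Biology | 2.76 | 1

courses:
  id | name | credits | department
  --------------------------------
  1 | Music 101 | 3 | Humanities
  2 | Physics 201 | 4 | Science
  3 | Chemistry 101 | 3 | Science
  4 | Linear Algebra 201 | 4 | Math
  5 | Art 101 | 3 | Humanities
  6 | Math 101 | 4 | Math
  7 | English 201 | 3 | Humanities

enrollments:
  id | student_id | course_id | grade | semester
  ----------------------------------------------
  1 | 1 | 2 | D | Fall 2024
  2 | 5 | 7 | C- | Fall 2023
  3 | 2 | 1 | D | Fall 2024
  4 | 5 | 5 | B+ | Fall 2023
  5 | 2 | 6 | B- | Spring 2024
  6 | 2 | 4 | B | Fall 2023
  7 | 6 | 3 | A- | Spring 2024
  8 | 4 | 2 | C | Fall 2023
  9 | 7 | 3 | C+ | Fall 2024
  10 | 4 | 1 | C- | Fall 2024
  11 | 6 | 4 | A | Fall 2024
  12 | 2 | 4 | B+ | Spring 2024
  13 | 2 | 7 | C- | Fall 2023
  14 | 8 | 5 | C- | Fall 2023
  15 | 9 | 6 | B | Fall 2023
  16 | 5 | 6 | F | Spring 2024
SELECT student_id, COUNT(*) AS enrollment_count FROM enrollments GROUP BY student_id HAVING COUNT(*) >= 2

Execution result:
student_id | enrollment_count
2 | 5
4 | 2
5 | 3
6 | 2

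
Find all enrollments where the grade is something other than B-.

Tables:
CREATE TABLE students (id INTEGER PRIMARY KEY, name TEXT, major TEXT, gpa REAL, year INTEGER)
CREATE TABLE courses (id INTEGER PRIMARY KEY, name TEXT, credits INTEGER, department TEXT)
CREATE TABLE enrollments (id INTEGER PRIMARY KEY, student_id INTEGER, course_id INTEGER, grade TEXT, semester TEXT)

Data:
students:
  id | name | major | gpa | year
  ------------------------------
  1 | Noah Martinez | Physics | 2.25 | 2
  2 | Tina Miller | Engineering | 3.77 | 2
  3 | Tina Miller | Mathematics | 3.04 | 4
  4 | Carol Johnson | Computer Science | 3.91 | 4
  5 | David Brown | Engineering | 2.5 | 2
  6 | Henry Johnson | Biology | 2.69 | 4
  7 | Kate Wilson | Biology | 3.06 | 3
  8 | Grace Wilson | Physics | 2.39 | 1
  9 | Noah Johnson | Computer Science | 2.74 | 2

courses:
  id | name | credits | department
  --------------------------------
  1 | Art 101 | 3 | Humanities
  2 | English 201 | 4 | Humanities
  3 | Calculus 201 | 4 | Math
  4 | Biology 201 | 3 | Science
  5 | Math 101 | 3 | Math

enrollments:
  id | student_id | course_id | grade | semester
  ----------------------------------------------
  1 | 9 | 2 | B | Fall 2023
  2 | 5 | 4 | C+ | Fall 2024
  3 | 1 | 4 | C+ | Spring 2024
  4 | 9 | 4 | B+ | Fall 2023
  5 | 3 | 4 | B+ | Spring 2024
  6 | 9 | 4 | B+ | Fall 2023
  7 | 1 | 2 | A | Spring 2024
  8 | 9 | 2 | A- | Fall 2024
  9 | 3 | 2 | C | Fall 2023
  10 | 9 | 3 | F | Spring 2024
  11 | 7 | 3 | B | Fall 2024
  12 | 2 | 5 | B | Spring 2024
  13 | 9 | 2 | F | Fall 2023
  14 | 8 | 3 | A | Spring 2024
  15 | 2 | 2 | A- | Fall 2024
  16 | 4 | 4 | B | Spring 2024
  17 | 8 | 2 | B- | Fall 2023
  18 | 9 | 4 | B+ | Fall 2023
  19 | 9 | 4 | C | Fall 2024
SELECT id, grade FROM enrollments WHERE grade <> 'B-'

Execution result:
id | grade
1 | B
2 | C+
3 | C+
4 | B+
5 | B+
6 | B+
7 | A
8 | A-
9 | C
10 | F
11 | B
12 | B
13 | F
14 | A
15 | A-
16 | B
18 | B+
19 | C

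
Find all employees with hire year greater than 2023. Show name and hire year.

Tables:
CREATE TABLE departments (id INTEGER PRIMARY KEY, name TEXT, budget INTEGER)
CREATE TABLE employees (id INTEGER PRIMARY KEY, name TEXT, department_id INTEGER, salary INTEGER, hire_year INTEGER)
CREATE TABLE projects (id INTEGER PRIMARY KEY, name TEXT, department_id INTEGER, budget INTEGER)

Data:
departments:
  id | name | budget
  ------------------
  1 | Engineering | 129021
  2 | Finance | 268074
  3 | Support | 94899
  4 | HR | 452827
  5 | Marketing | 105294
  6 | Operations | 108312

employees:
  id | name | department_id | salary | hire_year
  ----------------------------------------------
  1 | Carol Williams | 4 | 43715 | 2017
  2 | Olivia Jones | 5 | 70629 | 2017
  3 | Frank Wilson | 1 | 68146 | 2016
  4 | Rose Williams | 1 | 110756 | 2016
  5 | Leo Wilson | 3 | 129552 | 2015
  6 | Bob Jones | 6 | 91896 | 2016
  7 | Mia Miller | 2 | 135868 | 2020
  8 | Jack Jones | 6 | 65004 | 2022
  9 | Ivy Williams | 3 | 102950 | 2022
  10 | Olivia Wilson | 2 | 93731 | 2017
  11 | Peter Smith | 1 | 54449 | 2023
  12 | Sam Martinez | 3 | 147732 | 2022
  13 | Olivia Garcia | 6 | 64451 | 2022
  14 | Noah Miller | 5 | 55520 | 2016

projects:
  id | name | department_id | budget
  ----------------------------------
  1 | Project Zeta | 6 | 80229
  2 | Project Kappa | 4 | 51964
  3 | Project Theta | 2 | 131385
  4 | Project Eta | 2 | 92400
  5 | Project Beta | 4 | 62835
SELECT name, hire_year FROM employees WHERE hire_year > 2023

Execution result:
(no rows)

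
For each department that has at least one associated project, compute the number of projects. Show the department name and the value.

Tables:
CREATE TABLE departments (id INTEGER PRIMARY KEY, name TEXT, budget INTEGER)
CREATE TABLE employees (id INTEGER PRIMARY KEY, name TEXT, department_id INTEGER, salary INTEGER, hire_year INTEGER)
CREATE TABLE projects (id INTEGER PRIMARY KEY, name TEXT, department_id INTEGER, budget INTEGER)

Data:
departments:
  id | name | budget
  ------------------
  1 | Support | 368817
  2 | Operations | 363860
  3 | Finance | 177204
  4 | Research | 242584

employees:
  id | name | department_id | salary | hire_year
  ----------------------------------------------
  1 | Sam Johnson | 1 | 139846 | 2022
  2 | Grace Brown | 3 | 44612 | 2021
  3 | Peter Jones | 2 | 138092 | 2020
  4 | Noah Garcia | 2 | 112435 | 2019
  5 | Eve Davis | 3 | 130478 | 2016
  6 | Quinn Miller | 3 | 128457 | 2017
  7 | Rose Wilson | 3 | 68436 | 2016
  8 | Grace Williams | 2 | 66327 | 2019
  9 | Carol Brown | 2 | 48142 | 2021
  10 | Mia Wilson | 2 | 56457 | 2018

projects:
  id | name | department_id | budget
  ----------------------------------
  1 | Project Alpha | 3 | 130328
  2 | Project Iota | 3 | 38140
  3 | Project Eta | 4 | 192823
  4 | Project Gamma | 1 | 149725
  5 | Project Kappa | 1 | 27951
SELECT p.name, COUNT(*) AS n FROM projects c JOIN departments p ON c.department_id = p.id GROUP BY p.id, p.name

Execution result:
name | n
Support | 2
Finance | 2
Research | 1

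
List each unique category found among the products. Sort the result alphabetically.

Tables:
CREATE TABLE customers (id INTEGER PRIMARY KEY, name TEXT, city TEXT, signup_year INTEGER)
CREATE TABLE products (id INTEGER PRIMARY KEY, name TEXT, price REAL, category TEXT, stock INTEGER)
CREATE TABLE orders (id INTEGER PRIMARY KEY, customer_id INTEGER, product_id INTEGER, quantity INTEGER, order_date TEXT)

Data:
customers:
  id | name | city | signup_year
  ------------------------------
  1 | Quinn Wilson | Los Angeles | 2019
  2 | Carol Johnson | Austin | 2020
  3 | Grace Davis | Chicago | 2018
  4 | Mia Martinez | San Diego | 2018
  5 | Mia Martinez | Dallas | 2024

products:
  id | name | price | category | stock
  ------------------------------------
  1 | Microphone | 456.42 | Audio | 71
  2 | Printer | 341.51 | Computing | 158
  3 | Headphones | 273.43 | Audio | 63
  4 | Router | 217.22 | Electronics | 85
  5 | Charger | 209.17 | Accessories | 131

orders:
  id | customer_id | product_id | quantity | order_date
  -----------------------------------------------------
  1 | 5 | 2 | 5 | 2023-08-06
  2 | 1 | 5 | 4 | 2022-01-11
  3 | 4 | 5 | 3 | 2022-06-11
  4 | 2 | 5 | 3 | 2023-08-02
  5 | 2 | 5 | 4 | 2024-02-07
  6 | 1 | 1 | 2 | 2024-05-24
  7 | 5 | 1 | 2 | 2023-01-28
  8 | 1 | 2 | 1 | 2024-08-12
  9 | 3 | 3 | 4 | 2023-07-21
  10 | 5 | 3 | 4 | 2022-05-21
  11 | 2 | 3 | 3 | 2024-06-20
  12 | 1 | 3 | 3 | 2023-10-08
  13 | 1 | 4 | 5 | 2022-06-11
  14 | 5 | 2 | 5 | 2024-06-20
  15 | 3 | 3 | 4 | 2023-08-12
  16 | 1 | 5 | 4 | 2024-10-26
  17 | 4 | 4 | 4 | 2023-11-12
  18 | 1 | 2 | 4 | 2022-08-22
SELECT DISTINCT category FROM products ORDER BY category

Execution result:
category
Accessories
Audio
Computing
Electronics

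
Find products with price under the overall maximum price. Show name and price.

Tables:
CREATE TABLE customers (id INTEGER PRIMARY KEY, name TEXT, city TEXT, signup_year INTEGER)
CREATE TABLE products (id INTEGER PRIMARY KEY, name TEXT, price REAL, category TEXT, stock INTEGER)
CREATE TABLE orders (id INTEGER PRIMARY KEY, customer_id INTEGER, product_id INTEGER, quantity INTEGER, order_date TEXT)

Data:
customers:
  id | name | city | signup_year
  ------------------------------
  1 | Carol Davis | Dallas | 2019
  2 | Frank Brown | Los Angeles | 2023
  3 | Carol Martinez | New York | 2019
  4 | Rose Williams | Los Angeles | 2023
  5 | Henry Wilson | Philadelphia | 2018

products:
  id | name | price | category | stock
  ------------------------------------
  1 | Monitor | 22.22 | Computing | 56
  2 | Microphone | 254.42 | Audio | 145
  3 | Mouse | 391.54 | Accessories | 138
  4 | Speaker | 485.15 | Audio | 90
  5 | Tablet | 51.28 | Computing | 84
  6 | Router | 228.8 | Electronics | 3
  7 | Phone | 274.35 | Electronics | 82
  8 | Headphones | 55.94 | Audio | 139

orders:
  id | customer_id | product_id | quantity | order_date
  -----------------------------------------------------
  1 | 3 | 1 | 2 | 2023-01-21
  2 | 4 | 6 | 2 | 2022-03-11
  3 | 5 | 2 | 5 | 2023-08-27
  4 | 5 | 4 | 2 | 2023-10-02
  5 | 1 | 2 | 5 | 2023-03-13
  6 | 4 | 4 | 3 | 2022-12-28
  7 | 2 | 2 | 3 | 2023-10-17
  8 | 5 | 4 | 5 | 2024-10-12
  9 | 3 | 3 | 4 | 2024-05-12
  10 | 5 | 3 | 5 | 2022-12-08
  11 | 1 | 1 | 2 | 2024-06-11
SELECT name, price FROM products WHERE price < (SELECT MAX(price) FROM products)

Execution result:
name | price
Monitor | 22.22
Microphone | 254.42
Mouse | 391.54
Tablet | 51.28
Router | 228.80
Phone | 274.35
Headphones | 55.94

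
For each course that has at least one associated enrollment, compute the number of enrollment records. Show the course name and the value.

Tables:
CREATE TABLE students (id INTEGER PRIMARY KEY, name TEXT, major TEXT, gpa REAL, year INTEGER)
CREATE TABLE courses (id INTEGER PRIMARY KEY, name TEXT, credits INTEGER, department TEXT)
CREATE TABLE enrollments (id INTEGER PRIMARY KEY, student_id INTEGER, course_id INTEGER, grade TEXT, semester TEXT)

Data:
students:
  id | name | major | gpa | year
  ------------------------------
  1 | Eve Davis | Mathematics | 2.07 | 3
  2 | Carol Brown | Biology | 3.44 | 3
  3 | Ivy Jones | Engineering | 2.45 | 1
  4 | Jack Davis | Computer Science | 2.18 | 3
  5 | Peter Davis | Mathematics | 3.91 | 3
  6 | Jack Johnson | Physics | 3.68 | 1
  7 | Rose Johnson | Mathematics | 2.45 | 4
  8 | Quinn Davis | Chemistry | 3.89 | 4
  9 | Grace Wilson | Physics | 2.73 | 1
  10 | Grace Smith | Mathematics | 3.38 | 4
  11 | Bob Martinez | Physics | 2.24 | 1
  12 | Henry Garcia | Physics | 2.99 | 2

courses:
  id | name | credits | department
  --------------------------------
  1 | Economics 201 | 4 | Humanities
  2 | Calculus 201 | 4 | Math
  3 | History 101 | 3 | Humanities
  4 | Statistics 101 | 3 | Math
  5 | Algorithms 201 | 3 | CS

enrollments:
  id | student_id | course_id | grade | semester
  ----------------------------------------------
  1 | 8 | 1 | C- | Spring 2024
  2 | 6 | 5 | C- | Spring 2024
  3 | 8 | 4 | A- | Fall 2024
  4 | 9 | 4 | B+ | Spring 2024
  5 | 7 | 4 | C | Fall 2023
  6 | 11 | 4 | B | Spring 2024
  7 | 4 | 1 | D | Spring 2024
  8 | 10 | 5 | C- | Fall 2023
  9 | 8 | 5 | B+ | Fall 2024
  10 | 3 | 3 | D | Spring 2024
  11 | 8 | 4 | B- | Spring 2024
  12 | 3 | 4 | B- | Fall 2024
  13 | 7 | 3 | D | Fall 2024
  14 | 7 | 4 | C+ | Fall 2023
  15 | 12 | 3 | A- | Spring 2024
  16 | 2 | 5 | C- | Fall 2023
SELECT p.name, COUNT(*) AS n FROM enrollments c JOIN courses p ON c.course_id = p.id GROUP BY p.id, p.name

Execution result:
name | n
Economics 201 | 2
History 101 | 3
Statistics 101 | 7
Algorithms 201 | 4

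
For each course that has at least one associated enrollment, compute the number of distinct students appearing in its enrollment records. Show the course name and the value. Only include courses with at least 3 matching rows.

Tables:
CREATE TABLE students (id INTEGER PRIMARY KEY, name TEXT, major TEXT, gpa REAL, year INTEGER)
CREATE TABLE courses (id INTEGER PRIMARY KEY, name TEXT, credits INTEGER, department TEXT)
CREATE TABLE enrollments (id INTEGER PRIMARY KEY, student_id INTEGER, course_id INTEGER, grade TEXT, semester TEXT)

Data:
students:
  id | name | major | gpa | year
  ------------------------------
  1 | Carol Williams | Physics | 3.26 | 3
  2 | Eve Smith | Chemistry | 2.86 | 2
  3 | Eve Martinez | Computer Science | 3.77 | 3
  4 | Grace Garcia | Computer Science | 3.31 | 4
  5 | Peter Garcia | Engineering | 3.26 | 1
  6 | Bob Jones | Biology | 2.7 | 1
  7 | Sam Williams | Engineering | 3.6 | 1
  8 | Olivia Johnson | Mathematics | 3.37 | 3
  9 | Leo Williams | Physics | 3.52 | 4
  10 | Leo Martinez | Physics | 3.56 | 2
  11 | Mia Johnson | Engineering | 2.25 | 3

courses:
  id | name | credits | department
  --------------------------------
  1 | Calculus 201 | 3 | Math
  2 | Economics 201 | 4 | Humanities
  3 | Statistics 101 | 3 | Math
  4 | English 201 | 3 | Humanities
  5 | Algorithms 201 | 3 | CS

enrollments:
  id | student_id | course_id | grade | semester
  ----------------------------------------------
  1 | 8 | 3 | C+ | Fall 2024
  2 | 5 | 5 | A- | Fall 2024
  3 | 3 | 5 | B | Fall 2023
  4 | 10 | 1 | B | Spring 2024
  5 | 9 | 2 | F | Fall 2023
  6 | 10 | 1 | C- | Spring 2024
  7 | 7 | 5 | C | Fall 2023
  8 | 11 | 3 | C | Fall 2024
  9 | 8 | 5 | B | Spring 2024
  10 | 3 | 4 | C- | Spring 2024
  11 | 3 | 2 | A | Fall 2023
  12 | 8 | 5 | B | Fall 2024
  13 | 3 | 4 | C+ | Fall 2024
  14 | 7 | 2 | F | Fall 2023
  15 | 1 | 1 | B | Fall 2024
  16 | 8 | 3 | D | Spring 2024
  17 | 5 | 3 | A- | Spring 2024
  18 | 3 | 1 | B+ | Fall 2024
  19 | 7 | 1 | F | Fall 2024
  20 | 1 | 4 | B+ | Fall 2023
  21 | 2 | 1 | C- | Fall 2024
SELECT p.name, COUNT(DISTINCT c.student_id) AS distinct_student_count FROM enrollments c JOIN courses p ON c.course_id = p.id GROUP BY p.id, p.name HAVING COUNT(*) >= 3

Execution result:
name | distinct_student_count
Calculus 201 | 5
Economics 201 | 3
Statistics 101 | 3
English 201 | 2
Algorithms 201 | 4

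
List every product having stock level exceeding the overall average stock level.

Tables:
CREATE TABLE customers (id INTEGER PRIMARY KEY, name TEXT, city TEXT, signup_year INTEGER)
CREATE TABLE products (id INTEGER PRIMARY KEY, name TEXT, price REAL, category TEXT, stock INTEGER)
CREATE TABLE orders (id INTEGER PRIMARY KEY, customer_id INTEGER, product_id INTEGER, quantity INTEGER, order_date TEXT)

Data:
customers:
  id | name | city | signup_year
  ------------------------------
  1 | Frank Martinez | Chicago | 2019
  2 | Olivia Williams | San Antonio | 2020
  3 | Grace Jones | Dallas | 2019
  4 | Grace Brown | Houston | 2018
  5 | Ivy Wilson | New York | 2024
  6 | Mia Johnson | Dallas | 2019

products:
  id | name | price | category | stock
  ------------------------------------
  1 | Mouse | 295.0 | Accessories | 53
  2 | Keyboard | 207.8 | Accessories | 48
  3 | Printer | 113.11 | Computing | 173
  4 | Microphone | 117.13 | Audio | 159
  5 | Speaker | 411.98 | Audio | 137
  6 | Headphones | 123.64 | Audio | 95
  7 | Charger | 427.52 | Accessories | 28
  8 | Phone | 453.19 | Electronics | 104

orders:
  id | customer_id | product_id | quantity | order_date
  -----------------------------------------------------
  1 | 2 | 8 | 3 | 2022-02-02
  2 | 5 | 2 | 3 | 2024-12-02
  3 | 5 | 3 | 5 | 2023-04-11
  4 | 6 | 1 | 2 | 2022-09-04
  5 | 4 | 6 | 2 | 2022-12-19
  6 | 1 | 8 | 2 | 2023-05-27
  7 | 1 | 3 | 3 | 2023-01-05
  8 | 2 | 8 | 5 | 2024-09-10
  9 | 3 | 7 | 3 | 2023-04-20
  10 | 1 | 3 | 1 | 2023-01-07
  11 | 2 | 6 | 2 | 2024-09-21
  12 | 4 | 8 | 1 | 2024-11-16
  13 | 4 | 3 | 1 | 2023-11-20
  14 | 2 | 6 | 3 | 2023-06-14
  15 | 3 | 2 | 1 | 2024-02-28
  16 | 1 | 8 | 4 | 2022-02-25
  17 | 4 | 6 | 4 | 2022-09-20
SELECT name, stock FROM products WHERE stock > (SELECT AVG(stock) FROM products)

Execution result:
name | stock
Printer | 173
Microphone | 159
Speaker | 137
Phone | 104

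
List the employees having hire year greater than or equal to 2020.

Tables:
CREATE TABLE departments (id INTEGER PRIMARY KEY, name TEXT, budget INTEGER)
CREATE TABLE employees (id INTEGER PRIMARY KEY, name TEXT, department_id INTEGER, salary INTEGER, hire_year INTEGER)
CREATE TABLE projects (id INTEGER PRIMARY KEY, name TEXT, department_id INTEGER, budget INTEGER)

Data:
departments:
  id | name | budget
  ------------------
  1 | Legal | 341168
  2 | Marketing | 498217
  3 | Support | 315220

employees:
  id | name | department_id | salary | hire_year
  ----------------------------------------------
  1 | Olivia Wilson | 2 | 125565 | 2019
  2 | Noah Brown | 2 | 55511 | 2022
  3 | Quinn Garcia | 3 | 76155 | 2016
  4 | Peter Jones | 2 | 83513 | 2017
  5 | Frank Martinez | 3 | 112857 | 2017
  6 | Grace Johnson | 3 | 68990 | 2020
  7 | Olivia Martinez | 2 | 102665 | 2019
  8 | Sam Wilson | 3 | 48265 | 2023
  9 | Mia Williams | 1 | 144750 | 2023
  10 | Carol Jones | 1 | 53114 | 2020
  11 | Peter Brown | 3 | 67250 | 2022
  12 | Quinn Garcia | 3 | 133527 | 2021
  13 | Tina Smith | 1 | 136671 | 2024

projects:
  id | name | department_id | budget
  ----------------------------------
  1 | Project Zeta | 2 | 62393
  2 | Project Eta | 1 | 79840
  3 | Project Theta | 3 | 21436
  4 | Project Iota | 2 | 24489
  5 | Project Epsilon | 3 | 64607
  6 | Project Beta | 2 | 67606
SELECT name, hire_year FROM employees WHERE hire_year >= 2020

Execution result:
name | hire_year
Noah Brown | 2022
Grace Johnson | 2020
Sam Wilson | 2023
Mia Williams | 2023
Carol Jones | 2020
Peter Brown | 2022
Quinn Garcia | 2021
Tina Smith | 2024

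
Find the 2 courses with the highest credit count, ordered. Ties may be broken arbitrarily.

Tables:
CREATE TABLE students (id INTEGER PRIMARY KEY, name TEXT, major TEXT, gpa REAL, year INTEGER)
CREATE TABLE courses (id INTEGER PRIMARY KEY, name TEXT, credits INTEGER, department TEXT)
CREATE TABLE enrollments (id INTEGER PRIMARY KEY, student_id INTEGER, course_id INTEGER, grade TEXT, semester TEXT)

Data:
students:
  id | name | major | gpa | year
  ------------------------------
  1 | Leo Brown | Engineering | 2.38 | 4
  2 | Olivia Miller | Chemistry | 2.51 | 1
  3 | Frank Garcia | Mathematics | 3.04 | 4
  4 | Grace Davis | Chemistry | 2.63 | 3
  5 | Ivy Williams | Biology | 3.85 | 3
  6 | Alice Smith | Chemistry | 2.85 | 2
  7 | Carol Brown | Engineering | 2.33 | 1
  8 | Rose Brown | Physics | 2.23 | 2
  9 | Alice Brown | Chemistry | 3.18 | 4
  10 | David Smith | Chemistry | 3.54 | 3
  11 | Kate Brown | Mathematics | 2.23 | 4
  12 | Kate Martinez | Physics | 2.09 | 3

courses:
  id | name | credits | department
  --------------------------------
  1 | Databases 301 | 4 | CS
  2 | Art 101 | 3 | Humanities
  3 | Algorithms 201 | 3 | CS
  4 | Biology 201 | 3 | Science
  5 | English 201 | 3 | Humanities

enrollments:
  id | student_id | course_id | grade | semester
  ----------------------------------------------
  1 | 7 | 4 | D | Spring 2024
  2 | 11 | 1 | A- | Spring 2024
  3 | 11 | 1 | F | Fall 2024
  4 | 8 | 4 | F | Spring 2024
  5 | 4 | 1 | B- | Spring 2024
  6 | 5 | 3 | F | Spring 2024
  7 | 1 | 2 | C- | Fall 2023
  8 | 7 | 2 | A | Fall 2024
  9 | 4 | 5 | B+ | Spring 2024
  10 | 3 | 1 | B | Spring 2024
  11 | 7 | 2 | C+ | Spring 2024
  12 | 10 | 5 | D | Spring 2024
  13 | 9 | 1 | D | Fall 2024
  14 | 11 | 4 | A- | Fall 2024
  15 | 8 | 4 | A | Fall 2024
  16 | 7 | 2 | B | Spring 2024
SELECT name, credits FROM courses ORDER BY credits DESC LIMIT 2

Execution result:
name | credits
Databases 301 | 4
Art 101 | 3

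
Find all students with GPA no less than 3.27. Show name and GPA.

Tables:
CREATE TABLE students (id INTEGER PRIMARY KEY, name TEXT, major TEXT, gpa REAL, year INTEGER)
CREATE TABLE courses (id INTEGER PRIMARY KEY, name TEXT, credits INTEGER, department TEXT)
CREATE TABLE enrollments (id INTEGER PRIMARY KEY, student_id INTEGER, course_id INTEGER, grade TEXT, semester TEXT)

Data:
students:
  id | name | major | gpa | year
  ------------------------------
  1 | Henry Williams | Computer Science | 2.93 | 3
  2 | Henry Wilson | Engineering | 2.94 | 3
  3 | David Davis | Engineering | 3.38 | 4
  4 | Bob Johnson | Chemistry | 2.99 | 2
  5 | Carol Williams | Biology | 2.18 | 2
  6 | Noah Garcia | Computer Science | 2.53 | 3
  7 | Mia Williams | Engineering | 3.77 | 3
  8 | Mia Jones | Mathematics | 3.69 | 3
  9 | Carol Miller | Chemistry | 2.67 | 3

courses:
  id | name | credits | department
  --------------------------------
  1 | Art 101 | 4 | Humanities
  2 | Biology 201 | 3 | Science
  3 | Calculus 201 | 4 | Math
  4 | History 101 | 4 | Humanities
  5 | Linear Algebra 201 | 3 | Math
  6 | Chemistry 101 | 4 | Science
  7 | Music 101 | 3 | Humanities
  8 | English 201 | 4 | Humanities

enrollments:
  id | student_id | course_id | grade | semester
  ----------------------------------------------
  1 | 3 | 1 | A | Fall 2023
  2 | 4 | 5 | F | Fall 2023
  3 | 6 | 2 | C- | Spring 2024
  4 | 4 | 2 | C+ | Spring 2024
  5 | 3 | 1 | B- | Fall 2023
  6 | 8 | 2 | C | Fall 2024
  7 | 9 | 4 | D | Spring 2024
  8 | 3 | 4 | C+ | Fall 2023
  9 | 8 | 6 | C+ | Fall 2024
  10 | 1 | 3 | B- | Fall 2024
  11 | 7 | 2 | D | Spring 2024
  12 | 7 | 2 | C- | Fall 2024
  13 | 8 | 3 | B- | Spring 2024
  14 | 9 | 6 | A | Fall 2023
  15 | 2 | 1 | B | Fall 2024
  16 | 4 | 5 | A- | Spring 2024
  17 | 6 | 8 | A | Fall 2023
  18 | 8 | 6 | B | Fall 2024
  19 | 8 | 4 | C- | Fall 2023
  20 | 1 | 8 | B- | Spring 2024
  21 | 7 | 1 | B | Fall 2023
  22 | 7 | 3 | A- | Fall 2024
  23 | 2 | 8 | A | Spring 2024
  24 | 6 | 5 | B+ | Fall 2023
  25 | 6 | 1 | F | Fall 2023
SELECT name, gpa FROM students WHERE gpa >= 3.27

Execution result:
name | gpa
David Davis | 3.38
Mia Williams | 3.77
Mia Jones | 3.69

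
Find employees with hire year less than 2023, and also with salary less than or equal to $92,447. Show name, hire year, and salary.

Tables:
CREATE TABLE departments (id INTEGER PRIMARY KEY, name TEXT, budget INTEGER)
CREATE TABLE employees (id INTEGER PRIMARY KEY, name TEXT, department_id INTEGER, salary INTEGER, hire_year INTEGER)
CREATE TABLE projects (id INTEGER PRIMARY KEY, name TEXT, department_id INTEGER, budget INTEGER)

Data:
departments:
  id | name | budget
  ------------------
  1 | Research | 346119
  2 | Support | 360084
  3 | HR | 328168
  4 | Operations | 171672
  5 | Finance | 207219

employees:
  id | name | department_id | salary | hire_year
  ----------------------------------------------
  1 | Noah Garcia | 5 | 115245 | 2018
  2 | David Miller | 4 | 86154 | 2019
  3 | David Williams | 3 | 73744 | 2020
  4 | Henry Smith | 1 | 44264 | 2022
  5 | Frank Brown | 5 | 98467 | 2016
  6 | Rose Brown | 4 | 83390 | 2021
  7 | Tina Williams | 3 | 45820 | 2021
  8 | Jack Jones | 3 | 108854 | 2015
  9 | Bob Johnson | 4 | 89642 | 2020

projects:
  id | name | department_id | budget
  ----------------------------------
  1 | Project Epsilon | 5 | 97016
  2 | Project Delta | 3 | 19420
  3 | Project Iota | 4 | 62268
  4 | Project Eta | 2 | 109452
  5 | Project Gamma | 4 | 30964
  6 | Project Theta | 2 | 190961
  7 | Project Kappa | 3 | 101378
SELECT name, hire_year, salary FROM employees WHERE hire_year < 2023 AND salary <= 92447

Execution result:
name | hire_year | salary
David Miller | 2019 | 86154
David Williams | 2020 | 73744
Henry Smith | 2022 | 44264
Rose Brown | 2021 | 83390
Tina Williams | 2021 | 45820
Bob Johnson | 2020 | 89642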